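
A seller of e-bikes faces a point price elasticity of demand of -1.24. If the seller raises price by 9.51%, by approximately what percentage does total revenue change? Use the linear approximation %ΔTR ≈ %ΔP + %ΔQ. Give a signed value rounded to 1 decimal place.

%ΔQ ≈ Ed × %ΔP = (-1.24) × (+9.51%) = -11.7924%
%ΔTR ≈ %ΔP + %ΔQ = (+9.51%) + (-11.7924%) = -2.2824%

-2.3%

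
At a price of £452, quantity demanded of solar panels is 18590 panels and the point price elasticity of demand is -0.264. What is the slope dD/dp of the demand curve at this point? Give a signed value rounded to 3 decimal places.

Ed = (dD/dp)·(p/D) ⇒ dD/dp = Ed·D/p = (-0.264)·18590/452 = -10.85787…

-10.858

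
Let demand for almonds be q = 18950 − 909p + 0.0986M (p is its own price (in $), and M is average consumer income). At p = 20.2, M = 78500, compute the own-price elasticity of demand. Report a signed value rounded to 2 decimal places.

At the given values, q = 18950 − 909(20.2) + 0.0986(78500) = 8328.3.
∂q/∂p = −909.
E = (-909) × (20.2/8328.3) = -2.2047…

-2.20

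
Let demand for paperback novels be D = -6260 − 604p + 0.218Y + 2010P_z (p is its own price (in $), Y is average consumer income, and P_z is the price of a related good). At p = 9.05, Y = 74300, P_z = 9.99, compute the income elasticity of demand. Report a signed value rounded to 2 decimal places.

At the given values, D = -6260 − 604(9.05) + 0.218(74300) + 2010(9.99) = 24551.1.
∂D/∂Y = 0.218.
E = (0.218) × (74300/24551.1) = 0.6597…

0.66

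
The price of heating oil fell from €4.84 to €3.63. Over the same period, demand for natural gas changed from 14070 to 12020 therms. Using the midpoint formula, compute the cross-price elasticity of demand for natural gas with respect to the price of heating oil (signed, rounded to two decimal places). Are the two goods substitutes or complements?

%ΔQ_{natural gas} = (12020 − 14070)/avg = -2050/13045 = -0.157148…
%ΔP_{heating oil} = (3.63 − 4.84)/avg = -1.21/4.235 = -0.285714…
E_cross = (-2050/13045) / (-1.21/4.235) = 0.5500…
E_cross > 0 ⇒ the goods are substitutes.

0.55; substitutes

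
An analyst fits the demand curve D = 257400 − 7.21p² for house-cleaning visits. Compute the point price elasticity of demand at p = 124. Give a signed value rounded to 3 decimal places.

dD/dp = −2·7.21·p = -1788.08. At p = 124, D = 146539.04.
Ed = (dD/dp)·(p/D) = (-1788.08) × (124/146539.04) = -1.51305…

-1.513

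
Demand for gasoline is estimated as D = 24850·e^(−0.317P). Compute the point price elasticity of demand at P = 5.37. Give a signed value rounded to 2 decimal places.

-1.70

dD/dP = −0.317·D = -1435.79. At P = 5.37, D = 4529.3.
Ed = (dD/dP)·(P/D) = (-1435.79) × (5.37/4529.3) = -1.7022…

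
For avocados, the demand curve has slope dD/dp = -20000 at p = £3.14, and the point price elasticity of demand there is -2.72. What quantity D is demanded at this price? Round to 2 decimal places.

23088.24

Ed = (dD/dp)·(p/D) ⇒ D = (dD/dp)·p/Ed = (-20000)·3.14/(-2.72) = 23088.2352…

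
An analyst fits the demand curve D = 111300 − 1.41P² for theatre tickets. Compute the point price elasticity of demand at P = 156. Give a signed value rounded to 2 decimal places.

dD/dP = −2·1.41·P = -439.92. At P = 156, D = 76986.24.
Ed = (dD/dP)·(P/D) = (-439.92) × (156/76986.24) = -0.8914…

-0.89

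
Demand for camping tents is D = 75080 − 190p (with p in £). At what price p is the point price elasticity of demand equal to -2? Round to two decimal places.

263.44

Ed = −190p/(75080 − 190p). Set this equal to -2:
190p = 2·(75080 − 190p) ⇒ 190p(1 + 2) = 2·75080
p = 2·75080 / (190·3) = 263.4385…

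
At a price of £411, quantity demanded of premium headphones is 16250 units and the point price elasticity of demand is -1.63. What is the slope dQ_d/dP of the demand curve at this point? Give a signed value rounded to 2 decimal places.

Ed = (dQ_d/dP)·(P/Q_d) ⇒ dQ_d/dP = Ed·Q_d/P = (-1.63)·16250/411 = -64.4464…

-64.45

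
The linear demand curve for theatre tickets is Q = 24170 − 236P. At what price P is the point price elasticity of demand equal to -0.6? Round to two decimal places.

Ed = −236P/(24170 − 236P). Set this equal to -0.6:
236P = 0.6·(24170 − 236P) ⇒ 236P(1 + 0.6) = 0.6·24170
P = 0.6·24170 / (236·1.6) = 38.4057…

38.41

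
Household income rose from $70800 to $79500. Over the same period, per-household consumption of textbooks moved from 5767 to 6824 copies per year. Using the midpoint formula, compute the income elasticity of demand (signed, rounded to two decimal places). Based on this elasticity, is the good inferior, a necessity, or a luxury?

1.45; luxury

%ΔQ = (6824 − 5767)/[( 5767 + 6824)/2] = 1057/6295.5 = 0.167897…
%ΔIncome = (79500 − 70800)/[( 70800 + 79500)/2] = 8700/75150 = 0.115768…
E_income = (1057/6295.5) / (8700/75150) = 1.4502…
E_income > 1 ⇒ normal good, luxury.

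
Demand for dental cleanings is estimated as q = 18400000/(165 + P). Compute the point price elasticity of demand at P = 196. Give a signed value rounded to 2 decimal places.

dq/dP = −18400000/(165 + P)² = -141.19. At P = 196, q = 50969.5.
Ed = (dq/dP)·(P/q) = (-141.19) × (196/50969.5) = -0.5429…

-0.54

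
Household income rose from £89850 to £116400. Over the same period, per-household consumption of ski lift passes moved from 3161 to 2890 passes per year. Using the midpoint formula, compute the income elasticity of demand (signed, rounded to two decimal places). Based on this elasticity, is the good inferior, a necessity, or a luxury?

%ΔQ = (2890 − 3161)/[( 3161 + 2890)/2] = -271/3025.5 = -0.089571…
%ΔIncome = (116400 − 89850)/[( 89850 + 116400)/2] = 26550/103125 = 0.257454…
E_income = (-271/3025.5) / (26550/103125) = -0.3479…
E_income < 0 ⇒ inferior good.

-0.35; inferior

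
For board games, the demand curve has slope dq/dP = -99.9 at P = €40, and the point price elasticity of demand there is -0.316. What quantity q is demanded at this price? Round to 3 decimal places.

Ed = (dq/dP)·(P/q) ⇒ q = (dq/dP)·P/Ed = (-99.9)·40/(-0.316) = 12645.56962…

12645.570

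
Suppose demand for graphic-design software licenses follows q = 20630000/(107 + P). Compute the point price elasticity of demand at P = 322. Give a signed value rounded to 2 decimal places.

dq/dP = −20630000/(107 + P)² = -112.095. At P = 322, q = 48088.6.
Ed = (dq/dP)·(P/q) = (-112.095) × (322/48088.6) = -0.7505…

-0.75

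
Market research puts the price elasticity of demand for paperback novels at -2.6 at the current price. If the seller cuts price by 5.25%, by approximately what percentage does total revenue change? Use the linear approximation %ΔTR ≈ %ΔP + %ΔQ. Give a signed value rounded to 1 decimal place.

+8.4%

%ΔQ ≈ Ed × %ΔP = (-2.6) × (-5.25%) = +13.6500%
%ΔTR ≈ %ΔP + %ΔQ = (-5.25%) + (+13.6500%) = +8.4000%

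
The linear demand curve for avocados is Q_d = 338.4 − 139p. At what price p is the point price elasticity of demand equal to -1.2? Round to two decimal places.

Ed = −139p/(338.4 − 139p). Set this equal to -1.2:
139p = 1.2·(338.4 − 139p) ⇒ 139p(1 + 1.2) = 1.2·338.4
p = 1.2·338.4 / (139·2.2) = 1.3279…

1.33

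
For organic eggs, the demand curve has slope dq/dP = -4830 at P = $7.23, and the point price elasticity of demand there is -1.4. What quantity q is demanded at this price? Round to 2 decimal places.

24943.50

Ed = (dq/dP)·(P/q) ⇒ q = (dq/dP)·P/Ed = (-4830)·7.23/(-1.4) = 24943.5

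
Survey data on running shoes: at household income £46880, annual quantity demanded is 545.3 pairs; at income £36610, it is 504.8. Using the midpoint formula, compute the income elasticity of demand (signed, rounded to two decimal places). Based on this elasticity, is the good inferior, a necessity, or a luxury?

0.31; necessity

%ΔQ = (504.8 − 545.3)/[( 545.3 + 504.8)/2] = -40.5/525.05 = -0.077135…
%ΔIncome = (36610 − 46880)/[( 46880 + 36610)/2] = -10270/41745 = -0.246017…
E_income = (-40.5/525.05) / (-10270/41745) = 0.3135…
0 < E_income < 1 ⇒ normal good, necessity.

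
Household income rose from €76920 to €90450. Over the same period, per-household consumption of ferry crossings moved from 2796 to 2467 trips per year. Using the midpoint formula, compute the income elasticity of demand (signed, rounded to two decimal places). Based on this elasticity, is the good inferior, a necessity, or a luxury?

-0.77; inferior

%ΔQ = (2467 − 2796)/[( 2796 + 2467)/2] = -329/2631.5 = -0.125023…
%ΔIncome = (90450 − 76920)/[( 76920 + 90450)/2] = 13530/83685 = 0.161677…
E_income = (-329/2631.5) / (13530/83685) = -0.7732…
E_income < 0 ⇒ inferior good.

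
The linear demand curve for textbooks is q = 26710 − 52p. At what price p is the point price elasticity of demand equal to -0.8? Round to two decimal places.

Ed = −52p/(26710 − 52p). Set this equal to -0.8:
52p = 0.8·(26710 − 52p) ⇒ 52p(1 + 0.8) = 0.8·26710
p = 0.8·26710 / (52·1.8) = 228.2905…

228.29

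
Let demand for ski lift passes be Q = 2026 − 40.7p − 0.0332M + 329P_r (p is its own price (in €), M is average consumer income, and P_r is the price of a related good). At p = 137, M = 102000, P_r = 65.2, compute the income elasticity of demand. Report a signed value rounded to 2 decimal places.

At the given values, Q = 2026 − 40.7(137) − 0.0332(102000) + 329(65.2) = 14514.5.
∂Q/∂M = -0.0332.
E = (-0.0332) × (102000/14514.5) = -0.2333…

-0.23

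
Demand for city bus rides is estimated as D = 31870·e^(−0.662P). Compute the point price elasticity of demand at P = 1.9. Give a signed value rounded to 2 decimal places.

-1.26

dD/dP = −0.662·D = -5997.7. At P = 1.9, D = 9059.96.
Ed = (dD/dP)·(P/D) = (-5997.7) × (1.9/9059.96) = -1.2578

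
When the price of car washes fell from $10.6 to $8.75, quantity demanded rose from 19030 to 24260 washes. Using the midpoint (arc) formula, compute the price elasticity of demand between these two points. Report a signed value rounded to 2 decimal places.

%ΔQ = (24260 − 19030) / [(19030 + 24260)/2] = 5230/21645 = 0.241626…
%ΔP = (8.75 − 10.6) / [(10.6 + 8.75)/2] = -1.85/9.675 = -0.191214…
Arc Ed = %ΔQ / %ΔP = (5230/21645) / (-1.85/9.675) = -1.2636…

-1.26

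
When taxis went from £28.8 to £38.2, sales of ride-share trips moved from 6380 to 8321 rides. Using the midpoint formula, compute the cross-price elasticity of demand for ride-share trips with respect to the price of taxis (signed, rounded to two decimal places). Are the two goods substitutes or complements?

%ΔQ_{ride-share trips} = (8321 − 6380)/avg = 1941/7350.5 = 0.264063…
%ΔP_{taxis} = (38.2 − 28.8)/avg = 9.4/33.5 = 0.280597…
E_cross = (1941/7350.5) / (9.4/33.5) = 0.9410…
E_cross > 0 ⇒ the goods are substitutes.

0.94; substitutes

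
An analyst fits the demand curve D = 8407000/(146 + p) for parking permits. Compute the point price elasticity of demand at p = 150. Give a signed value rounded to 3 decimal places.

-0.507

dD/dp = −8407000/(146 + p)² = -95.9528. At p = 150, D = 28402.
Ed = (dD/dp)·(p/D) = (-95.9528) × (150/28402) = -0.50675…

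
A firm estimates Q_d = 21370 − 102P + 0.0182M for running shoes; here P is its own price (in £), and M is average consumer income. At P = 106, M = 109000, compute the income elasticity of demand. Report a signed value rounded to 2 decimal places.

At the given values, Q_d = 21370 − 102(106) + 0.0182(109000) = 12541.8.
∂Q_d/∂M = 0.0182.
E = (0.0182) × (109000/12541.8) = 0.1581…

0.16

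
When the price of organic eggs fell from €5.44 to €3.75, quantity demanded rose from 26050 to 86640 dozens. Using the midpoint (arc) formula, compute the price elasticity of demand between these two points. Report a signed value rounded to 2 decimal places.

%ΔQ = (86640 − 26050) / [(26050 + 86640)/2] = 60590/56345 = 1.075339…
%ΔP = (3.75 − 5.44) / [(5.44 + 3.75)/2] = -1.69/4.595 = -0.367791…
Arc Ed = %ΔQ / %ΔP = (60590/56345) / (-1.69/4.595) = -2.9237…

-2.92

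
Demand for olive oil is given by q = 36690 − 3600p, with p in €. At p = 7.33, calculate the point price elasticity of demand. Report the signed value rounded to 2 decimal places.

dq/dp = −3600. At p = 7.33, q = 36690 − 3600(7.33) = 10302.
Ed = (dq/dp)·(p/q) = −3600 × (7.33/10302) = -2.5614…

-2.56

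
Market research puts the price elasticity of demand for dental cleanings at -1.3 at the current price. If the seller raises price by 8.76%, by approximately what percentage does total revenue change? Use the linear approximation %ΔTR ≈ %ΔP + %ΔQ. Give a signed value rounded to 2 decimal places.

%ΔQ ≈ Ed × %ΔP = (-1.3) × (+8.76%) = -11.3880%
%ΔTR ≈ %ΔP + %ΔQ = (+8.76%) + (-11.3880%) = -2.6280%

-2.63%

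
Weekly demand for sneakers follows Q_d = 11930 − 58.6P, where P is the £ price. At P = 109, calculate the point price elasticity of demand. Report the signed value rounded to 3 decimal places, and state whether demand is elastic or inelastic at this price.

-1.152; elastic

dQ_d/dP = −58.6. At P = 109, Q_d = 11930 − 58.6(109) = 5542.6.
Ed = (dQ_d/dP)·(P/Q_d) = −58.6 × (109/5542.6) = -1.15241…
|Ed| = 1.152 > 1, so demand is elastic.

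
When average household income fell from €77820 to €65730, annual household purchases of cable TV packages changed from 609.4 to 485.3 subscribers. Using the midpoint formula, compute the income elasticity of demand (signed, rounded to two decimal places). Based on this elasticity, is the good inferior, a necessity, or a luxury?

1.35; luxury

%ΔQ = (485.3 − 609.4)/[( 609.4 + 485.3)/2] = -124.1/547.35 = -0.226728…
%ΔIncome = (65730 − 77820)/[( 77820 + 65730)/2] = -12090/71775 = -0.168443…
E_income = (-124.1/547.35) / (-12090/71775) = 1.3460…
E_income > 1 ⇒ normal good, luxury.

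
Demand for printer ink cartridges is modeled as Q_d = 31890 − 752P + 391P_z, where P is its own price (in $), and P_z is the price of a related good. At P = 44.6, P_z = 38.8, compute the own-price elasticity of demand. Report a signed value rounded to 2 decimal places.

-2.48

At the given values, Q_d = 31890 − 752(44.6) + 391(38.8) = 13521.6.
∂Q_d/∂P = −752.
E = (-752) × (44.6/13521.6) = -2.4804…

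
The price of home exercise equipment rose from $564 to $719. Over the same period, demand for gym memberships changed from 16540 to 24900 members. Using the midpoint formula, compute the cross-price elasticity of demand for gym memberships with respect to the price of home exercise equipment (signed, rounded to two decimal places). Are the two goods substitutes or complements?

1.67; substitutes

%ΔQ_{gym memberships} = (24900 − 16540)/avg = 8360/20720 = 0.403474…
%ΔP_{home exercise equipment} = (719 − 564)/avg = 155/641.5 = 0.241621…
E_cross = (8360/20720) / (155/641.5) = 1.6698…
E_cross > 0 ⇒ the goods are substitutes.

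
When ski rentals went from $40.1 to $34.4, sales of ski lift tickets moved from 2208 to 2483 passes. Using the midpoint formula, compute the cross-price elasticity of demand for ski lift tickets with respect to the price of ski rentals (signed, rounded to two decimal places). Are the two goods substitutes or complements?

%ΔQ_{ski lift tickets} = (2483 − 2208)/avg = 275/2345.5 = 0.117245…
%ΔP_{ski rentals} = (34.4 − 40.1)/avg = -5.7/37.25 = -0.153020…
E_cross = (275/2345.5) / (-5.7/37.25) = -0.7662…
E_cross < 0 ⇒ the goods are complements.

-0.77; complements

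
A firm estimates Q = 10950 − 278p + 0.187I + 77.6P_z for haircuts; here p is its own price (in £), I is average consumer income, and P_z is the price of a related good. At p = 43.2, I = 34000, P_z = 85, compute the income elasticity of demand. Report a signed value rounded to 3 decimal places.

0.535

At the given values, Q = 10950 − 278(43.2) + 0.187(34000) + 77.6(85) = 11894.4.
∂Q/∂I = 0.187.
E = (0.187) × (34000/11894.4) = 0.53453…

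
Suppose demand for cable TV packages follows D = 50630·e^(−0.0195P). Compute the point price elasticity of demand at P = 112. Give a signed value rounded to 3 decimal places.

-2.184

dD/dP = −0.0195·D = -111.159. At P = 112, D = 5700.45.
Ed = (dD/dP)·(P/D) = (-111.159) × (112/5700.45) = -2.184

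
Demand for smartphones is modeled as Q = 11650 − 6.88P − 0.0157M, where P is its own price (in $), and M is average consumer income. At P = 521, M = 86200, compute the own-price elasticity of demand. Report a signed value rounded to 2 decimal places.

-0.53

At the given values, Q = 11650 − 6.88(521) − 0.0157(86200) = 6712.18.
∂Q/∂P = −6.88.
E = (-6.88) × (521/6712.18) = -0.5340…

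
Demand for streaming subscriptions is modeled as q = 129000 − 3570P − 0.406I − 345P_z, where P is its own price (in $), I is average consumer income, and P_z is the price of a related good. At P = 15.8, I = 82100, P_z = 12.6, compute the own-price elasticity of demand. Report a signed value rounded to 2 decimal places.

At the given values, q = 129000 − 3570(15.8) − 0.406(82100) − 345(12.6) = 34914.4.
∂q/∂P = −3570.
E = (-3570) × (15.8/34914.4) = -1.6155…

-1.62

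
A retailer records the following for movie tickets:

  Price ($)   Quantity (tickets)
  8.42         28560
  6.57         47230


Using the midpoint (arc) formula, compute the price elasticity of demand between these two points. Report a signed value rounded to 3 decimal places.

%ΔQ = (47230 − 28560) / [(28560 + 47230)/2] = 18670/37895 = 0.492677…
%ΔP = (6.57 − 8.42) / [(8.42 + 6.57)/2] = -1.85/7.495 = -0.246831…
Arc Ed = %ΔQ / %ΔP = (18670/37895) / (-1.85/7.495) = -1.99600…

-1.996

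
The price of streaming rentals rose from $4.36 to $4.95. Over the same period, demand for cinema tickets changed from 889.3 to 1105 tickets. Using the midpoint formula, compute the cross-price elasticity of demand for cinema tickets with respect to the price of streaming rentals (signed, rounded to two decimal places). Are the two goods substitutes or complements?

1.71; substitutes

%ΔQ_{cinema tickets} = (1105 − 889.3)/avg = 215.7/997.15 = 0.216316…
%ΔP_{streaming rentals} = (4.95 − 4.36)/avg = 0.59/4.655 = 0.126745…
E_cross = (215.7/997.15) / (0.59/4.655) = 1.7067…
E_cross > 0 ⇒ the goods are substitutes.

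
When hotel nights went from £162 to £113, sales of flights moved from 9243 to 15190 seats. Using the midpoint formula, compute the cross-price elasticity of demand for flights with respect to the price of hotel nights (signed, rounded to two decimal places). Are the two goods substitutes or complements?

-1.37; complements

%ΔQ_{flights} = (15190 − 9243)/avg = 5947/12216.5 = 0.486800…
%ΔP_{hotel nights} = (113 − 162)/avg = -49/137.5 = -0.356363…
E_cross = (5947/12216.5) / (-49/137.5) = -1.3660…
E_cross < 0 ⇒ the goods are complements.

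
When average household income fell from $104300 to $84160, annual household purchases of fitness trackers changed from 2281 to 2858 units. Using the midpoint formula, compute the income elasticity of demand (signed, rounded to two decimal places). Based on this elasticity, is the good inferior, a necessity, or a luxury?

%ΔQ = (2858 − 2281)/[( 2281 + 2858)/2] = 577/2569.5 = 0.224557…
%ΔIncome = (84160 − 104300)/[( 104300 + 84160)/2] = -20140/94230 = -0.213732…
E_income = (577/2569.5) / (-20140/94230) = -1.0506…
E_income < 0 ⇒ inferior good.

-1.05; inferior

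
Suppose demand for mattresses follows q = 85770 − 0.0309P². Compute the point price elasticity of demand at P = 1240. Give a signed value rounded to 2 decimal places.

-2.48

dq/dP = −2·0.0309·P = -76.632. At P = 1240, q = 38258.16.
Ed = (dq/dP)·(P/q) = (-76.632) × (1240/38258.16) = -2.4837…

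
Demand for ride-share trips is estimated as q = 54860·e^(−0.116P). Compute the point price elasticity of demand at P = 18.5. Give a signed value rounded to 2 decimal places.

dq/dP = −0.116·q = -744.248. At P = 18.5, q = 6415.93.
Ed = (dq/dP)·(P/q) = (-744.248) × (18.5/6415.93) = -2.146

-2.15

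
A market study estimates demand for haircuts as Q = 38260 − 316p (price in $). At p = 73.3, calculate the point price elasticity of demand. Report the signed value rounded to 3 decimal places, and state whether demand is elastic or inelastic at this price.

-1.534; elastic

dQ/dp = −316. At p = 73.3, Q = 38260 − 316(73.3) = 15097.2.
Ed = (dQ/dp)·(p/Q) = −316 × (73.3/15097.2) = -1.53424…
|Ed| = 1.534 > 1, so demand is elastic.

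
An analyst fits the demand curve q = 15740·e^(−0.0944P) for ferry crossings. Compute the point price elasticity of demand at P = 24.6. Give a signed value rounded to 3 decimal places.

-2.322

dq/dP = −0.0944·q = -145.694. At P = 24.6, q = 1543.37.
Ed = (dq/dP)·(P/q) = (-145.694) × (24.6/1543.37) = -2.32224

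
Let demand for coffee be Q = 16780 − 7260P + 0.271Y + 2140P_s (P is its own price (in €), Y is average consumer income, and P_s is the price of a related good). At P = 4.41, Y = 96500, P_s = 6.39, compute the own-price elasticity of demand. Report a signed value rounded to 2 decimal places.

-1.30

At the given values, Q = 16780 − 7260(4.41) + 0.271(96500) + 2140(6.39) = 24589.5.
∂Q/∂P = −7260.
E = (-7260) × (4.41/24589.5) = -1.3020…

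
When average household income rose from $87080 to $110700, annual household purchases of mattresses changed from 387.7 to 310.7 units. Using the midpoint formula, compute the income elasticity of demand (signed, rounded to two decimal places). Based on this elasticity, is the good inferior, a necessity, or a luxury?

-0.92; inferior

%ΔQ = (310.7 − 387.7)/[( 387.7 + 310.7)/2] = -77/349.2 = -0.220504…
%ΔIncome = (110700 − 87080)/[( 87080 + 110700)/2] = 23620/98890 = 0.238851…
E_income = (-77/349.2) / (23620/98890) = -0.9231…
E_income < 0 ⇒ inferior good.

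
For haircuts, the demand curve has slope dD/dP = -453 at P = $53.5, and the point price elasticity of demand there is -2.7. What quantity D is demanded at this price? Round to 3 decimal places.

8976.111

Ed = (dD/dP)·(P/D) ⇒ D = (dD/dP)·P/Ed = (-453)·53.5/(-2.7) = 8976.11111…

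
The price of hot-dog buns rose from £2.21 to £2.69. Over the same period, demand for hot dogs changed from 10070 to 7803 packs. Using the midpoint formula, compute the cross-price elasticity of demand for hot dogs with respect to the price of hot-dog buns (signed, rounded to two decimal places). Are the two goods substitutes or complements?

%ΔQ_{hot dogs} = (7803 − 10070)/avg = -2267/8936.5 = -0.253678…
%ΔP_{hot-dog buns} = (2.69 − 2.21)/avg = 0.48/2.45 = 0.195918…
E_cross = (-2267/8936.5) / (0.48/2.45) = -1.2948…
E_cross < 0 ⇒ the goods are complements.

-1.29; complements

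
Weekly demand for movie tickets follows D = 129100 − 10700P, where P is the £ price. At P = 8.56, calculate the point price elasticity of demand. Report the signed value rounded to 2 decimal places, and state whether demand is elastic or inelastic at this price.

-2.44; elastic

dD/dP = −10700. At P = 8.56, D = 129100 − 10700(8.56) = 37508.
Ed = (dD/dP)·(P/D) = −10700 × (8.56/37508) = -2.4419…
|Ed| = 2.44 > 1, so demand is elastic.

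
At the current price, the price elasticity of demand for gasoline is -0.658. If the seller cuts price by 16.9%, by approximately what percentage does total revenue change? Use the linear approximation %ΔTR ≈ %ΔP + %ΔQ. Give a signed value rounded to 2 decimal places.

-5.78%

%ΔQ ≈ Ed × %ΔP = (-0.658) × (-16.9%) = +11.1202%
%ΔTR ≈ %ΔP + %ΔQ = (-16.9%) + (+11.1202%) = -5.7798%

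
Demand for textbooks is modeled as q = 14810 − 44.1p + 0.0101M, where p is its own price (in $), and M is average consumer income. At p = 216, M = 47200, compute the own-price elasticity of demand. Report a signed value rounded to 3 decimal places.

At the given values, q = 14810 − 44.1(216) + 0.0101(47200) = 5761.12.
∂q/∂p = −44.1.
E = (-44.1) × (216/5761.12) = -1.65342…

-1.653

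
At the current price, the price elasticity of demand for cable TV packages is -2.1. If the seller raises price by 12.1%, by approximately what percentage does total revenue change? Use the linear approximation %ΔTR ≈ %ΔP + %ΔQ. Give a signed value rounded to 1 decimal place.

-13.3%

%ΔQ ≈ Ed × %ΔP = (-2.1) × (+12.1%) = -25.4100%
%ΔTR ≈ %ΔP + %ΔQ = (+12.1%) + (-25.4100%) = -13.3100%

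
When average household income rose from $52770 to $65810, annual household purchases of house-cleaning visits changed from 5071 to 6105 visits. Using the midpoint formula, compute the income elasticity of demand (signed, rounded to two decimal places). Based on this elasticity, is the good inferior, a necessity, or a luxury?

%ΔQ = (6105 − 5071)/[( 5071 + 6105)/2] = 1034/5588 = 0.185039…
%ΔIncome = (65810 − 52770)/[( 52770 + 65810)/2] = 13040/59290 = 0.219935…
E_income = (1034/5588) / (13040/59290) = 0.8413…
0 < E_income < 1 ⇒ normal good, necessity.

0.84; necessity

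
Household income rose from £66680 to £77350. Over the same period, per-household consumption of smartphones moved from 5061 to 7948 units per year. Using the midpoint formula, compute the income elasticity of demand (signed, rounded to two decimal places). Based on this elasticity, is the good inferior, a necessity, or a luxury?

%ΔQ = (7948 − 5061)/[( 5061 + 7948)/2] = 2887/6504.5 = 0.443846…
%ΔIncome = (77350 − 66680)/[( 66680 + 77350)/2] = 10670/72015 = 0.148163…
E_income = (2887/6504.5) / (10670/72015) = 2.9956…
E_income > 1 ⇒ normal good, luxury.

3.00; luxury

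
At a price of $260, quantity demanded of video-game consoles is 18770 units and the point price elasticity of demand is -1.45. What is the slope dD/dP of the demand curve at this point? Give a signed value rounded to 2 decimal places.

Ed = (dD/dP)·(P/D) ⇒ dD/dP = Ed·D/P = (-1.45)·18770/260 = -104.6788…

-104.68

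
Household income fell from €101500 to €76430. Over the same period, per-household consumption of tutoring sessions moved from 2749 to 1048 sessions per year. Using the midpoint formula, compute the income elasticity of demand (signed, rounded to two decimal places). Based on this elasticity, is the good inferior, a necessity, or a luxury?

%ΔQ = (1048 − 2749)/[( 2749 + 1048)/2] = -1701/1898.5 = -0.895970…
%ΔIncome = (76430 − 101500)/[( 101500 + 76430)/2] = -25070/88965 = -0.281796…
E_income = (-1701/1898.5) / (-25070/88965) = 3.1794…
E_income > 1 ⇒ normal good, luxury.

3.18; luxury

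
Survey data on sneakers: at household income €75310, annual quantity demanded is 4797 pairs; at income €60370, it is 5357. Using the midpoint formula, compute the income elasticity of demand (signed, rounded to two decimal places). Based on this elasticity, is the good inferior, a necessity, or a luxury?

-0.50; inferior

%ΔQ = (5357 − 4797)/[( 4797 + 5357)/2] = 560/5077 = 0.110301…
%ΔIncome = (60370 − 75310)/[( 75310 + 60370)/2] = -14940/67840 = -0.220224…
E_income = (560/5077) / (-14940/67840) = -0.5008…
E_income < 0 ⇒ inferior good.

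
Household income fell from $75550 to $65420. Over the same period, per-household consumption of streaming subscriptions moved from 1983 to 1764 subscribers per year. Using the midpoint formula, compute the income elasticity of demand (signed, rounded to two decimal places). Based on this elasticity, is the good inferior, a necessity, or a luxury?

0.81; necessity

%ΔQ = (1764 − 1983)/[( 1983 + 1764)/2] = -219/1873.5 = -0.116893…
%ΔIncome = (65420 − 75550)/[( 75550 + 65420)/2] = -10130/70485 = -0.143718…
E_income = (-219/1873.5) / (-10130/70485) = 0.8133…
0 < E_income < 1 ⇒ normal good, necessity.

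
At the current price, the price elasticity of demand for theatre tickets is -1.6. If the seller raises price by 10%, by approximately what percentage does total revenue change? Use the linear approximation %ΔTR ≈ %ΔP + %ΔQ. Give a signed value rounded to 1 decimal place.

%ΔQ ≈ Ed × %ΔP = (-1.6) × (+10%) = -16.0000%
%ΔTR ≈ %ΔP + %ΔQ = (+10%) + (-16.0000%) = -6.0000%

-6.0%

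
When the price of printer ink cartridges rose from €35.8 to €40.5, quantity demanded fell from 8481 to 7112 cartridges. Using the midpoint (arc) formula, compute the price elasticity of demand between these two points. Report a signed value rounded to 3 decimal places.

%ΔQ = (7112 − 8481) / [(8481 + 7112)/2] = -1369/7796.5 = -0.175591…
%ΔP = (40.5 − 35.8) / [(35.8 + 40.5)/2] = 4.7/38.15 = 0.123197…
Arc Ed = %ΔQ / %ΔP = (-1369/7796.5) / (4.7/38.15) = -1.42528…

-1.425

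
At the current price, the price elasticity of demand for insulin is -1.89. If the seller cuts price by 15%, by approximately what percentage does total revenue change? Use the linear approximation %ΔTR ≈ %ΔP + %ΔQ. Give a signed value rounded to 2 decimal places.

+13.35%

%ΔQ ≈ Ed × %ΔP = (-1.89) × (-15%) = +28.3500%
%ΔTR ≈ %ΔP + %ΔQ = (-15%) + (+28.3500%) = +13.3500%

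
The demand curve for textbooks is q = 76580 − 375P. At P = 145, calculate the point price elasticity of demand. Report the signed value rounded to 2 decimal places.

-2.45

dq/dP = −375. At P = 145, q = 76580 − 375(145) = 22205.
Ed = (dq/dP)·(P/q) = −375 × (145/22205) = -2.4487…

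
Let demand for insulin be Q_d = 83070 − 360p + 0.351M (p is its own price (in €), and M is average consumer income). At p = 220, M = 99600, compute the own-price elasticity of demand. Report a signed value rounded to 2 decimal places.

-2.04

At the given values, Q_d = 83070 − 360(220) + 0.351(99600) = 38829.6.
∂Q_d/∂p = −360.
E = (-360) × (220/38829.6) = -2.0396…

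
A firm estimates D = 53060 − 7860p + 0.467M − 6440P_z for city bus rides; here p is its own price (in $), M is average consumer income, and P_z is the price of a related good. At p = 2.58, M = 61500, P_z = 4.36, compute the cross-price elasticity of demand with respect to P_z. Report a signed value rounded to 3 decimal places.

At the given values, D = 53060 − 7860(2.58) + 0.467(61500) − 6440(4.36) = 33423.3.
∂D/∂P_z = -6440.
E = (-6440) × (4.36/33423.3) = -0.84008…

-0.840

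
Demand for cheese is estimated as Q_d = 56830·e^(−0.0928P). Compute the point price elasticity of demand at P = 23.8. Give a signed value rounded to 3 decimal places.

-2.209

dQ_d/dP = −0.0928·Q_d = -579.329. At P = 23.8, Q_d = 6242.77.
Ed = (dQ_d/dP)·(P/Q_d) = (-579.329) × (23.8/6242.77) = -2.20864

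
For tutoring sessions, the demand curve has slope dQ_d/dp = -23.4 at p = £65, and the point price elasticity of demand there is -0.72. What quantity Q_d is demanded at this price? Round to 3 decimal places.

2112.500

Ed = (dQ_d/dp)·(p/Q_d) ⇒ Q_d = (dQ_d/dp)·p/Ed = (-23.4)·65/(-0.72) = 2112.5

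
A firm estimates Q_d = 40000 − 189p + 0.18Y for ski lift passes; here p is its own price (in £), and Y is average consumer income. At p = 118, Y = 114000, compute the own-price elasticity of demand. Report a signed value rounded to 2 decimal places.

At the given values, Q_d = 40000 − 189(118) + 0.18(114000) = 38218.
∂Q_d/∂p = −189.
E = (-189) × (118/38218) = -0.5835…

-0.58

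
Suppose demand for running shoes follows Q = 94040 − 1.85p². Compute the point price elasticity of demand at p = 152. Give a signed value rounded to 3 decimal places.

dQ/dp = −2·1.85·p = -562.4. At p = 152, Q = 51297.6.
Ed = (dQ/dp)·(p/Q) = (-562.4) × (152/51297.6) = -1.66644…

-1.666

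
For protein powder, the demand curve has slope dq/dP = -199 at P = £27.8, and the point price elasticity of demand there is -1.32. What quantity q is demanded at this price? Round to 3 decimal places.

4191.061

Ed = (dq/dP)·(P/q) ⇒ q = (dq/dP)·P/Ed = (-199)·27.8/(-1.32) = 4191.06060…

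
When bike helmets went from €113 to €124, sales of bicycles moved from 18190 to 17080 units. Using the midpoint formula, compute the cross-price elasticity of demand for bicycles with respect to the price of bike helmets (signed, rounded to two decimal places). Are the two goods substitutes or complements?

%ΔQ_{bicycles} = (17080 − 18190)/avg = -1110/17635 = -0.062943…
%ΔP_{bike helmets} = (124 − 113)/avg = 11/118.5 = 0.092827…
E_cross = (-1110/17635) / (11/118.5) = -0.6780…
E_cross < 0 ⇒ the goods are complements.

-0.68; complements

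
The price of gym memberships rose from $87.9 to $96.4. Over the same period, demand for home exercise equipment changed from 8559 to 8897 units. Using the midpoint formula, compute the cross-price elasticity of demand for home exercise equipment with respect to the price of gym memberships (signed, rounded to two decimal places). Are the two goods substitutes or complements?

0.42; substitutes

%ΔQ_{home exercise equipment} = (8897 − 8559)/avg = 338/8728 = 0.038725…
%ΔP_{gym memberships} = (96.4 − 87.9)/avg = 8.5/92.15 = 0.092240…
E_cross = (338/8728) / (8.5/92.15) = 0.4198…
E_cross > 0 ⇒ the goods are substitutes.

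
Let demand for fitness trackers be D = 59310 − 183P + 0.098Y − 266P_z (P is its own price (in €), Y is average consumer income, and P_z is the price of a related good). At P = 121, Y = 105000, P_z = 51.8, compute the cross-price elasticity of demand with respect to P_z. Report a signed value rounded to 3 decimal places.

At the given values, D = 59310 − 183(121) + 0.098(105000) − 266(51.8) = 33678.2.
∂D/∂P_z = -266.
E = (-266) × (51.8/33678.2) = -0.40913…

-0.409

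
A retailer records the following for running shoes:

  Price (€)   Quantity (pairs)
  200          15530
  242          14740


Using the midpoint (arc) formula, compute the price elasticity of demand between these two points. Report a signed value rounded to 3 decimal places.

%ΔQ = (14740 − 15530) / [(15530 + 14740)/2] = -790/15135 = -0.052196…
%ΔP = (242 − 200) / [(200 + 242)/2] = 42/221 = 0.190045…
Arc Ed = %ΔQ / %ΔP = (-790/15135) / (42/221) = -0.27465…

-0.275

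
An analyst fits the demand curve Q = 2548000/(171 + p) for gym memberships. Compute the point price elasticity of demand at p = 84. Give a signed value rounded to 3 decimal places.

-0.329

dQ/dp = −2548000/(171 + p)² = -39.1849. At p = 84, Q = 9992.16.
Ed = (dQ/dp)·(p/Q) = (-39.1849) × (84/9992.16) = -0.32941…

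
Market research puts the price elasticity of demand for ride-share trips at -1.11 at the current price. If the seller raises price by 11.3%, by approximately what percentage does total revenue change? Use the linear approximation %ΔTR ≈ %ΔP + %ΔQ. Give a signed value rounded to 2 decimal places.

-1.24%

%ΔQ ≈ Ed × %ΔP = (-1.11) × (+11.3%) = -12.5430%
%ΔTR ≈ %ΔP + %ΔQ = (+11.3%) + (-12.5430%) = -1.2430%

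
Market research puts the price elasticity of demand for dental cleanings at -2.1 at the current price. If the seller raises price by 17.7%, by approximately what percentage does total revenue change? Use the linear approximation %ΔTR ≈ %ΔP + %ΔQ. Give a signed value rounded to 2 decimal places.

-19.47%

%ΔQ ≈ Ed × %ΔP = (-2.1) × (+17.7%) = -37.1700%
%ΔTR ≈ %ΔP + %ΔQ = (+17.7%) + (-37.1700%) = -19.4700%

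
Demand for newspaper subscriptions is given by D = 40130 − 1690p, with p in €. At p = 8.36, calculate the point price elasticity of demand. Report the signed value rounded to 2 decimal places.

dD/dp = −1690. At p = 8.36, D = 40130 − 1690(8.36) = 26001.6.
Ed = (dD/dp)·(p/D) = −1690 × (8.36/26001.6) = -0.5433…

-0.54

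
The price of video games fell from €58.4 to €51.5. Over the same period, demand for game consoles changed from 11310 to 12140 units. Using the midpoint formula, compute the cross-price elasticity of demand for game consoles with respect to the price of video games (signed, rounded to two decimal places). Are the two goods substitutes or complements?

-0.56; complements

%ΔQ_{game consoles} = (12140 − 11310)/avg = 830/11725 = 0.070788…
%ΔP_{video games} = (51.5 − 58.4)/avg = -6.9/54.95 = -0.125568…
E_cross = (830/11725) / (-6.9/54.95) = -0.5637…
E_cross < 0 ⇒ the goods are complements.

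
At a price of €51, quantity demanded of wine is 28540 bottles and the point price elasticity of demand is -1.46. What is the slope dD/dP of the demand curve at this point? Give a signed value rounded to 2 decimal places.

-817.03

Ed = (dD/dP)·(P/D) ⇒ dD/dP = Ed·D/P = (-1.46)·28540/51 = -817.0274…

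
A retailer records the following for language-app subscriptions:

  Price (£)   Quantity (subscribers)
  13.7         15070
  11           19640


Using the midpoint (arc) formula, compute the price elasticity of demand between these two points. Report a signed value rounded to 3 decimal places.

%ΔQ = (19640 − 15070) / [(15070 + 19640)/2] = 4570/17355 = 0.263324…
%ΔP = (11 − 13.7) / [(13.7 + 11)/2] = -2.7/12.35 = -0.218623…
Arc Ed = %ΔQ / %ΔP = (4570/17355) / (-2.7/12.35) = -1.20446…

-1.204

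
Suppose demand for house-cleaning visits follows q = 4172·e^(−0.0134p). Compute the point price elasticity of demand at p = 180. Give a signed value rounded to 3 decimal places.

-2.412

dq/dp = −0.0134·q = -5.01107. At p = 180, q = 373.961.
Ed = (dq/dp)·(p/q) = (-5.01107) × (180/373.961) = -2.412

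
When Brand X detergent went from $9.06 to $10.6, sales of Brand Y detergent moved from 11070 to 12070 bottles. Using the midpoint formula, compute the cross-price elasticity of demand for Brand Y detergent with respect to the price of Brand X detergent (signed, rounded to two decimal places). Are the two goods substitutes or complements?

0.55; substitutes

%ΔQ_{Brand Y detergent} = (12070 − 11070)/avg = 1000/11570 = 0.086430…
%ΔP_{Brand X detergent} = (10.6 − 9.06)/avg = 1.54/9.83 = 0.156663…
E_cross = (1000/11570) / (1.54/9.83) = 0.5516…
E_cross > 0 ⇒ the goods are substitutes.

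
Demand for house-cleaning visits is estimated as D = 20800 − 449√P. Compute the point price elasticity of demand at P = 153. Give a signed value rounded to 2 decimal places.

-0.18

dD/dP = −449/(2√P) = -18.1497. At P = 153, D = 15246.2.
Ed = (dD/dP)·(P/D) = (-18.1497) × (153/15246.2) = -0.1821…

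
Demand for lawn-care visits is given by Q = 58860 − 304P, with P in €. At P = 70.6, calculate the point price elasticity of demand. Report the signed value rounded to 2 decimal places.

-0.57

dQ/dP = −304. At P = 70.6, Q = 58860 − 304(70.6) = 37397.6.
Ed = (dQ/dP)·(P/Q) = −304 × (70.6/37397.6) = -0.5738…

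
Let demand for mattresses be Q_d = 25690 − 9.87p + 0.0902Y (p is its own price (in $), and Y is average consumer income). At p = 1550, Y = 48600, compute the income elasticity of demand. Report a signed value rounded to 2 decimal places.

0.30

At the given values, Q_d = 25690 − 9.87(1550) + 0.0902(48600) = 14775.22.
∂Q_d/∂Y = 0.0902.
E = (0.0902) × (48600/14775.22) = 0.2966…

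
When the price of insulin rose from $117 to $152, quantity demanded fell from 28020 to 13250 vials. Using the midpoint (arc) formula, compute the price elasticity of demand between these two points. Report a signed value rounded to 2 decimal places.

%ΔQ = (13250 − 28020) / [(28020 + 13250)/2] = -14770/20635 = -0.715774…
%ΔP = (152 − 117) / [(117 + 152)/2] = 35/134.5 = 0.260223…
Arc Ed = %ΔQ / %ΔP = (-14770/20635) / (35/134.5) = -2.7506…

-2.75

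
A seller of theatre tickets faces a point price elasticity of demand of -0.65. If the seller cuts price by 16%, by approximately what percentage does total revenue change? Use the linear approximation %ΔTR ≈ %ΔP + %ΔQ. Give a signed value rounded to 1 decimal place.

-5.6%

%ΔQ ≈ Ed × %ΔP = (-0.65) × (-16%) = +10.4000%
%ΔTR ≈ %ΔP + %ΔQ = (-16%) + (+10.4000%) = -5.6000%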